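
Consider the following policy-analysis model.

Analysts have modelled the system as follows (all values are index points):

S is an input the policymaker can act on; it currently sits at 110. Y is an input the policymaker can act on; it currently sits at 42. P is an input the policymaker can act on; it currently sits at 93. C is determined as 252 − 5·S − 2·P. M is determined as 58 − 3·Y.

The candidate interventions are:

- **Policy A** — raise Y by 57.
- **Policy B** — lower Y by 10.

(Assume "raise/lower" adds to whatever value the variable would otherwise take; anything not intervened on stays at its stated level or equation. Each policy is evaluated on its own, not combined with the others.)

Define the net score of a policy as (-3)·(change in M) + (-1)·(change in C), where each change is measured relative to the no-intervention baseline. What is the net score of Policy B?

Baseline:
  S = 110
  Y = 42
  P = 93
  C = 252 − 5·110 − 2·93 = -484
  M = 58 − 3·42 = -68
Policy B (Y − 10):
  S = 110
  Y = 42 − 10 = 32
  P = 93
  C = 252 − 5·110 − 2·93 = -484
  M = 58 − 3·32 = -38
ΔM = -38 − (-68) = 30; ΔC = -484 − (-484) = 0
Score = (-3)·30 + (-1)·0 = -90

-90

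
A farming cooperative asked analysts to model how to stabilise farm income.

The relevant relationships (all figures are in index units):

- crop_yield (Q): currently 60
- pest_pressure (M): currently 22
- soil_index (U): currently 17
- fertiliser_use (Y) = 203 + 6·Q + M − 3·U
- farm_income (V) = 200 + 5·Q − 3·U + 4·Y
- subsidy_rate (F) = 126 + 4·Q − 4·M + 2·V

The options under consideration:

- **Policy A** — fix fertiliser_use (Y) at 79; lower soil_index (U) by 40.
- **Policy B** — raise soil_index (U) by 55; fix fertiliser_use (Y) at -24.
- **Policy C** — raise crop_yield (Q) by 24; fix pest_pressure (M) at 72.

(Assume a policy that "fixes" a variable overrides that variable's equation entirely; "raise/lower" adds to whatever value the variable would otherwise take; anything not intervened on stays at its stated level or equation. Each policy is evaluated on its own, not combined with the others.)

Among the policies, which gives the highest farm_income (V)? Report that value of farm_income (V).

3481

Policy A (Y := 79, U − 40):
  Q = 60
  M = 22
  U = 17 − 40 = -23
  Y = 79
  V = 200 + 5·60 − 3·(-23) + 4·79 = 885
Policy B (U + 55, Y := -24):
  Q = 60
  M = 22
  U = 17 + 55 = 72
  Y = -24
  V = 200 + 5·60 − 3·72 + 4·(-24) = 188
Policy C (Q + 24, M := 72):
  Q = 60 + 24 = 84
  M = 72
  U = 17
  Y = 203 + 6·84 + 72 − 3·17 = 728
  V = 200 + 5·84 − 3·17 + 4·728 = 3481
Comparing — Policy A: V=885, Policy B: V=188, Policy C: V=3481. Highest is 3481 (Policy C).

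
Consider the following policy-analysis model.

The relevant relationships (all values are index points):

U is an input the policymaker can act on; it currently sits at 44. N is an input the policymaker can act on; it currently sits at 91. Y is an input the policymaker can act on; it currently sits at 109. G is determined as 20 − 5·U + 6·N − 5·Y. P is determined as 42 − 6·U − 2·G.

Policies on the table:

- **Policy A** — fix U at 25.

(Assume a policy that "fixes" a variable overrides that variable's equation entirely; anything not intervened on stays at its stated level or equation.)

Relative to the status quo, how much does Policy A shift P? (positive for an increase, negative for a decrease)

Baseline:
  U = 44
  N = 91
  Y = 109
  G = 20 − 5·44 + 6·91 − 5·109 = -199
  P = 42 − 6·44 − 2·(-199) = 176
Policy A (U := 25):
  U = 25
  N = 91
  Y = 109
  G = 20 − 5·25 + 6·91 − 5·109 = -104
  P = 42 − 6·25 − 2·(-104) = 100
Change in P: 100 − 176 = -76

-76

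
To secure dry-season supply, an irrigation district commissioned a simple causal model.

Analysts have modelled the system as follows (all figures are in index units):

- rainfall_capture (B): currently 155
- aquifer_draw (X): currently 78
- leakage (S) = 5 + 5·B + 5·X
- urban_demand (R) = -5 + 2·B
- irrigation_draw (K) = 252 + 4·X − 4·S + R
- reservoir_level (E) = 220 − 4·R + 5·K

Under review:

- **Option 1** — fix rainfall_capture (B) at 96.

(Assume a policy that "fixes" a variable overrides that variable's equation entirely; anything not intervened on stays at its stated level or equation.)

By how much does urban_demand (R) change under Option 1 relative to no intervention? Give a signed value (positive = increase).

-118

Baseline:
  B = 155
  R = -5 + 2·155 = 305
Option 1 (B := 96):
  B = 96
  R = -5 + 2·96 = 187
Change in R: 187 − 305 = -118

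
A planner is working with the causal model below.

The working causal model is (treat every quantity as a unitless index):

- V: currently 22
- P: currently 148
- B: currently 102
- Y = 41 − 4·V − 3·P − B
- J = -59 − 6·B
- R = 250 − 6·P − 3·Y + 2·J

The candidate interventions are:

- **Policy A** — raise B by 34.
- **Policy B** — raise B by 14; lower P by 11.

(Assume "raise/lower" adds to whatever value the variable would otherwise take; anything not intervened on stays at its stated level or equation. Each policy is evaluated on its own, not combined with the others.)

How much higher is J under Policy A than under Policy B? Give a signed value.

-120

Policy A (B + 34):
  B = 102 + 34 = 136
  J = -59 − 6·136 = -875
Policy B (B + 14, P − 11):
  B = 102 + 14 = 116
  J = -59 − 6·116 = -755
J: -875 − (-755) = -120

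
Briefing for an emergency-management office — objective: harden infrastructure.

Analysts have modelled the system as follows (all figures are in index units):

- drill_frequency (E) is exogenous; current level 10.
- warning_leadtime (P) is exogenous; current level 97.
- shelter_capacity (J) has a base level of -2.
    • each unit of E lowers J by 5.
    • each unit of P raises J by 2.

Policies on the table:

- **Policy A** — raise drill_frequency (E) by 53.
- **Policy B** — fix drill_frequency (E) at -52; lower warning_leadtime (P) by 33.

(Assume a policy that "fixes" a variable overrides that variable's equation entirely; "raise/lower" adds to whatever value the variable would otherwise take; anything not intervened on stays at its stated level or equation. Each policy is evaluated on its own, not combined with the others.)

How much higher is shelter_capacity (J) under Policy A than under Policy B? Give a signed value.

-509

Policy A (E + 53):
  E = 10 + 53 = 63
  P = 97
  J = -2 − 5·63 + 2·97 = -123
Policy B (E := -52, P − 33):
  E = -52
  P = 97 − 33 = 64
  J = -2 − 5·(-52) + 2·64 = 386
J: -123 − 386 = -509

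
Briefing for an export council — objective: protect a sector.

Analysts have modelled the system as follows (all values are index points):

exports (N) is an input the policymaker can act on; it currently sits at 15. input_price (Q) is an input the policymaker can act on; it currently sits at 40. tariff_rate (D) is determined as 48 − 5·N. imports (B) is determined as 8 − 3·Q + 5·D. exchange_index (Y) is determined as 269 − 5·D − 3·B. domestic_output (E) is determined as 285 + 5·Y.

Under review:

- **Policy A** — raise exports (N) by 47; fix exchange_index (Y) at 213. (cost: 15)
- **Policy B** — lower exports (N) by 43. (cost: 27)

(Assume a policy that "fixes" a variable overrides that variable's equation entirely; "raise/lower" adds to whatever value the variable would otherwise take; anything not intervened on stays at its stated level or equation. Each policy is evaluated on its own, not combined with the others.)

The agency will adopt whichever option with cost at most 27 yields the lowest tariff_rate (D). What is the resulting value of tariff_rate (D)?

Policy A (N + 47, Y := 213):
  N = 15 + 47 = 62
  D = 48 − 5·62 = -262
Policy B (N − 43):
  N = 15 − 43 = -28
  D = 48 − 5·(-28) = 188
Comparing — Policy A: D=-262, Policy B: D=188. Lowest is -262 (Policy A).

-262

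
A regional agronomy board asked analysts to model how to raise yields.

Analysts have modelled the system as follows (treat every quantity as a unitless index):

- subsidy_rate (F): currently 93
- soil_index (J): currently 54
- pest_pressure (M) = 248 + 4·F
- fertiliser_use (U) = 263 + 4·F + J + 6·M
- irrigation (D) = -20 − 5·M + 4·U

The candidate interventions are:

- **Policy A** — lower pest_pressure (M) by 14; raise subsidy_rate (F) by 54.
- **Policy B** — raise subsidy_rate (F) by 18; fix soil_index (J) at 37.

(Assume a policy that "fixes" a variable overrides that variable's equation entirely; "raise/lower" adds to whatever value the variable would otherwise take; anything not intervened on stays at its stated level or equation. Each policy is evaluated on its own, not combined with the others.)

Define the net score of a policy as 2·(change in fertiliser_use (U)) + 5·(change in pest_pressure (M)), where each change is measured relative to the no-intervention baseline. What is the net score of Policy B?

1334

Baseline:
  F = 93
  J = 54
  M = 248 + 4·93 = 620
  U = 263 + 4·93 + 54 + 6·620 = 4409
Policy B (F + 18, J := 37):
  F = 93 + 18 = 111
  J = 37
  M = 248 + 4·111 = 692
  U = 263 + 4·111 + 37 + 6·692 = 4896
ΔU = 4896 − 4409 = 487; ΔM = 692 − 620 = 72
Score = 2·487 + 5·72 = 1334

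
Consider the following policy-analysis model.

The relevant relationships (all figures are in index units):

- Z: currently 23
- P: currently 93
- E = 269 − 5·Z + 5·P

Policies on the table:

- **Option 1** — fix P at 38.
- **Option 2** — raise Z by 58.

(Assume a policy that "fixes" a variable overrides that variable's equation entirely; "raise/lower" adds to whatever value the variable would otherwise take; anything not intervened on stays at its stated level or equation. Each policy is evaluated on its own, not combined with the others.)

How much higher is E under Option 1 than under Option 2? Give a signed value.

Option 1 (P := 38):
  Z = 23
  P = 38
  E = 269 − 5·23 + 5·38 = 344
Option 2 (Z + 58):
  Z = 23 + 58 = 81
  P = 93
  E = 269 − 5·81 + 5·93 = 329
E: 344 − 329 = 15

15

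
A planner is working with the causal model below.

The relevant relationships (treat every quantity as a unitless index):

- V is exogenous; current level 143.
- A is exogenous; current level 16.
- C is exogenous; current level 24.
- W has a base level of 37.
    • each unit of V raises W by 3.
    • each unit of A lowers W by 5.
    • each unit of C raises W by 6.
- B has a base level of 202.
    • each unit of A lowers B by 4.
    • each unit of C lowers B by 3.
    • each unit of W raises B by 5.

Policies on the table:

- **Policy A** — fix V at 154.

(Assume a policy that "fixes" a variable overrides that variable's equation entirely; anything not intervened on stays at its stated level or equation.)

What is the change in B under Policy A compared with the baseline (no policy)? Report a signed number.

Baseline:
  V = 143
  A = 16
  C = 24
  W = 37 + 3·143 − 5·16 + 6·24 = 530
  B = 202 − 4·16 − 3·24 + 5·530 = 2716
Policy A (V := 154):
  V = 154
  A = 16
  C = 24
  W = 37 + 3·154 − 5·16 + 6·24 = 563
  B = 202 − 4·16 − 3·24 + 5·563 = 2881
Change in B: 2881 − 2716 = 165

165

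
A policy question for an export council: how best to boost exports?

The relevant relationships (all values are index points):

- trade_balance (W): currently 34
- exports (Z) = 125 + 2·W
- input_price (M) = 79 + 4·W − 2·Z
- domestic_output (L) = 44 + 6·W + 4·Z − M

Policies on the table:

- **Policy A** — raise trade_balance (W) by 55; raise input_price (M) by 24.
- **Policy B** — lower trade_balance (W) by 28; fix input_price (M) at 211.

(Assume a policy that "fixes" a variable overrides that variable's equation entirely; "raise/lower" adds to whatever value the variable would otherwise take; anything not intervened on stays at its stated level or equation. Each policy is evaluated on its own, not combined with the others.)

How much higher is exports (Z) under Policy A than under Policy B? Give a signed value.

Policy A (W + 55, M + 24):
  W = 34 + 55 = 89
  Z = 125 + 2·89 = 303
Policy B (W − 28, M := 211):
  W = 34 − 28 = 6
  Z = 125 + 2·6 = 137
Z: 303 − 137 = 166

166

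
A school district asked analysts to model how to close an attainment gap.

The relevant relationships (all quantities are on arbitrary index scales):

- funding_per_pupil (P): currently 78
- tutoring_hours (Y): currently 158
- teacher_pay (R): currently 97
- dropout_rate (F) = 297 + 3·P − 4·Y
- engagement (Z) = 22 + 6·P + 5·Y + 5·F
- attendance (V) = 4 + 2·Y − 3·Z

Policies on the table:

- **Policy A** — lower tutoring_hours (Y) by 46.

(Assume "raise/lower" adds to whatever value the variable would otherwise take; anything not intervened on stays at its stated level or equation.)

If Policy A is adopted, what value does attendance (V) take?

Policy A (Y − 46):
  P = 78
  Y = 158 − 46 = 112
  F = 297 + 3·78 − 4·112 = 83
  Z = 22 + 6·78 + 5·112 + 5·83 = 1465
  V = 4 + 2·112 − 3·1465 = -4167

-4167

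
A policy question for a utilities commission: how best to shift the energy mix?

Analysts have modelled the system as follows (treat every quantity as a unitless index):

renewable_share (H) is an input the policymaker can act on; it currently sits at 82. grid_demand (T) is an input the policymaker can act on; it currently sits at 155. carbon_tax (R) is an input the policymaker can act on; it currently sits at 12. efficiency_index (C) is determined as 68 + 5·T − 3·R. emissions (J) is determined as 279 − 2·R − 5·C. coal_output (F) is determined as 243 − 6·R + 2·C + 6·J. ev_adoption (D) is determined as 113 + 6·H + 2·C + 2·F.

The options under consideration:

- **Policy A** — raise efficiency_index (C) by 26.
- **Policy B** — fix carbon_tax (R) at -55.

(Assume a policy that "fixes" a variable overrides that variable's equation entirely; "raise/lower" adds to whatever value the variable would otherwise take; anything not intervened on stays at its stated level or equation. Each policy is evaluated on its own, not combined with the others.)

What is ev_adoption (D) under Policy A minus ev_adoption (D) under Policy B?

7038

Policy A (C + 26):
  H = 82
  T = 155
  R = 12
  C = 68 + 5·155 − 3·12 (+26 from intervention) = 833
  J = 279 − 2·12 − 5·833 = -3910
  F = 243 − 6·12 + 2·833 + 6·(-3910) = -21623
  D = 113 + 6·82 + 2·833 + 2·(-21623) = -40975
Policy B (R := -55):
  H = 82
  T = 155
  R = -55
  C = 68 + 5·155 − 3·(-55) = 1008
  J = 279 − 2·(-55) − 5·1008 = -4651
  F = 243 − 6·(-55) + 2·1008 + 6·(-4651) = -25317
  D = 113 + 6·82 + 2·1008 + 2·(-25317) = -48013
D: -40975 − (-48013) = 7038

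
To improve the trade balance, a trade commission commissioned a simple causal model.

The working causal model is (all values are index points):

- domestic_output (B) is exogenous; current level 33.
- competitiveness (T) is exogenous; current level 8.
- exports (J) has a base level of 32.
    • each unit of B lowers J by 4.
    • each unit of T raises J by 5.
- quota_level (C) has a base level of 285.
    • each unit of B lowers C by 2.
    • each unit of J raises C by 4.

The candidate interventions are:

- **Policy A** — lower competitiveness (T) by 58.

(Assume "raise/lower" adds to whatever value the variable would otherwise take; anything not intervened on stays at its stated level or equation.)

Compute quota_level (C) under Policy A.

Policy A (T − 58):
  B = 33
  T = 8 − 58 = -50
  J = 32 − 4·33 + 5·(-50) = -350
  C = 285 − 2·33 + 4·(-350) = -1181

-1181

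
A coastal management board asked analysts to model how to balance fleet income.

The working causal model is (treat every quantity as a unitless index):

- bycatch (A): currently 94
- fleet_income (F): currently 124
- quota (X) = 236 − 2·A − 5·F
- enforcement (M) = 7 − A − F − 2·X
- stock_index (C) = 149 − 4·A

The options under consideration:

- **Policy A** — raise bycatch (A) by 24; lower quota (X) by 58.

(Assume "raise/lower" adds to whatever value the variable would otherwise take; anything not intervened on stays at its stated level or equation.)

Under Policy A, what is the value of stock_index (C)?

Policy A (A + 24, X − 58):
  A = 94 + 24 = 118
  C = 149 − 4·118 = -323

-323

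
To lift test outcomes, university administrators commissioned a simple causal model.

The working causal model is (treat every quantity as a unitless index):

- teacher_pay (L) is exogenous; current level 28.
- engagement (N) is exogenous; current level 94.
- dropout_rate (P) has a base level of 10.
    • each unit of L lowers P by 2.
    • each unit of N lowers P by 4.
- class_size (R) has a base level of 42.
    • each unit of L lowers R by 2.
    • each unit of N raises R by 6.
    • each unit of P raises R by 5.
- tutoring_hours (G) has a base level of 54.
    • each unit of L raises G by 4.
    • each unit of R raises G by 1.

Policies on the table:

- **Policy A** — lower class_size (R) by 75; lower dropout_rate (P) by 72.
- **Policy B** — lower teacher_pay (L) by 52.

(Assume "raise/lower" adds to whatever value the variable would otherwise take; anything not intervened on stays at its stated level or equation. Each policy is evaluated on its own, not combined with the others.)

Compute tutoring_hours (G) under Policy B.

Policy B (L − 52):
  L = 28 − 52 = -24
  N = 94
  P = 10 − 2·(-24) − 4·94 = -318
  R = 42 − 2·(-24) + 6·94 + 5·(-318) = -936
  G = 54 + 4·(-24) + (-936) = -978

-978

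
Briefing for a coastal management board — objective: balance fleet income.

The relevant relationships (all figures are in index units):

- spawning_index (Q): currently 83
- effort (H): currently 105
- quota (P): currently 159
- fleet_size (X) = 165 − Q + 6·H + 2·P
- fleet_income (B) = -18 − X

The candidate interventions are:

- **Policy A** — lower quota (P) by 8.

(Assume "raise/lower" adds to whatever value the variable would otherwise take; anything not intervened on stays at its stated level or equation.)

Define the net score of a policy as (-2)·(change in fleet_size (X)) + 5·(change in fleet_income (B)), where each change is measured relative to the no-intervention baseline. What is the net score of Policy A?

112

Baseline:
  Q = 83
  H = 105
  P = 159
  X = 165 − 83 + 6·105 + 2·159 = 1030
  B = -18 − 1030 = -1048
Policy A (P − 8):
  Q = 83
  H = 105
  P = 159 − 8 = 151
  X = 165 − 83 + 6·105 + 2·151 = 1014
  B = -18 − 1014 = -1032
ΔX = 1014 − 1030 = -16; ΔB = -1032 − (-1048) = 16
Score = (-2)·(-16) + 5·16 = 112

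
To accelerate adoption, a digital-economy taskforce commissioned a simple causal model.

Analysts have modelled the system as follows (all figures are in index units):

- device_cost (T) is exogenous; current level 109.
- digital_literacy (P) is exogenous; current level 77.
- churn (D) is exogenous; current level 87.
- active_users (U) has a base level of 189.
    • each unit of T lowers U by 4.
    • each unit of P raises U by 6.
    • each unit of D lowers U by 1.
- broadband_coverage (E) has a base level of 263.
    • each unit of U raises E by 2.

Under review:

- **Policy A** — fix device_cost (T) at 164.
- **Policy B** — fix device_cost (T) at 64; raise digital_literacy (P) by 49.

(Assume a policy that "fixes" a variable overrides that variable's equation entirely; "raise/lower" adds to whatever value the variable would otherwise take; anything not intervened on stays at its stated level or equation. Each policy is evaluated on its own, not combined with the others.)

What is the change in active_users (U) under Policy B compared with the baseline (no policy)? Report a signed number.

474

Baseline:
  T = 109
  P = 77
  D = 87
  U = 189 − 4·109 + 6·77 − 87 = 128
Policy B (T := 64, P + 49):
  T = 64
  P = 77 + 49 = 126
  D = 87
  U = 189 − 4·64 + 6·126 − 87 = 602
Change in U: 602 − 128 = 474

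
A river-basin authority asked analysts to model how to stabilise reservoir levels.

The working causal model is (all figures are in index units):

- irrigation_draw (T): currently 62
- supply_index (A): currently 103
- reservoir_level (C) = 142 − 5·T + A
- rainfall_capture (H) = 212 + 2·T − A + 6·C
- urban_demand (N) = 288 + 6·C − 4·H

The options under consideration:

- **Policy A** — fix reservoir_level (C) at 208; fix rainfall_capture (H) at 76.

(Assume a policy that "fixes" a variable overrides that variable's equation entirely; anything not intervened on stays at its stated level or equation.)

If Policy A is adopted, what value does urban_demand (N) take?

Policy A (C := 208, H := 76):
  T = 62
  A = 103
  C = 208
  H = 76
  N = 288 + 6·208 − 4·76 = 1232

1232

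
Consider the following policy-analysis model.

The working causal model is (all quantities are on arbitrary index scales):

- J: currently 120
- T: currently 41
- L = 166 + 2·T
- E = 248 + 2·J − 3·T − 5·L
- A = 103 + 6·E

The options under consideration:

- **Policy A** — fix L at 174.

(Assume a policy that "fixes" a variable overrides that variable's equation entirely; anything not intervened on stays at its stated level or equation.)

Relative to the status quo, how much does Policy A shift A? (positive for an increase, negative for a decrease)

2220

Baseline:
  J = 120
  T = 41
  L = 166 + 2·41 = 248
  E = 248 + 2·120 − 3·41 − 5·248 = -875
  A = 103 + 6·(-875) = -5147
Policy A (L := 174):
  J = 120
  T = 41
  L = 174
  E = 248 + 2·120 − 3·41 − 5·174 = -505
  A = 103 + 6·(-505) = -2927
Change in A: -2927 − (-5147) = 2220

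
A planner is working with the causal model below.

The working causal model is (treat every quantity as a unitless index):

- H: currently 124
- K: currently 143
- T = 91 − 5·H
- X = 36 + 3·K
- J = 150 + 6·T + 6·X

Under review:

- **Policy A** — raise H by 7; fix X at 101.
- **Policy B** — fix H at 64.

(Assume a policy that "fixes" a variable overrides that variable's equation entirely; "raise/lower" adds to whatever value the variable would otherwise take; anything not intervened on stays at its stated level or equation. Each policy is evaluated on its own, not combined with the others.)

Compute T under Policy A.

Policy A (H + 7, X := 101):
  H = 124 + 7 = 131
  T = 91 − 5·131 = -564

-564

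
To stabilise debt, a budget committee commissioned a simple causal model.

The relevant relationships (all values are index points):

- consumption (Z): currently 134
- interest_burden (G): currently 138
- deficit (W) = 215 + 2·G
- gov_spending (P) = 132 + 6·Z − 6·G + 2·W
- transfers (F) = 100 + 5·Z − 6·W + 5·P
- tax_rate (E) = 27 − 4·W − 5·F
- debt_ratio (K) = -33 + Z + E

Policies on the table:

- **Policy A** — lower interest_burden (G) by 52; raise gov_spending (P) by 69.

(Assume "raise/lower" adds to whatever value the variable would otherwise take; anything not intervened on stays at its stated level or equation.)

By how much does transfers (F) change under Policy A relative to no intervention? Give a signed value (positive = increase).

1489

Baseline:
  Z = 134
  G = 138
  W = 215 + 2·138 = 491
  P = 132 + 6·134 − 6·138 + 2·491 = 1090
  F = 100 + 5·134 − 6·491 + 5·1090 = 3274
Policy A (G − 52, P + 69):
  Z = 134
  G = 138 − 52 = 86
  W = 215 + 2·86 = 387
  P = 132 + 6·134 − 6·86 + 2·387 (+69 from intervention) = 1263
  F = 100 + 5·134 − 6·387 + 5·1263 = 4763
Change in F: 4763 − 3274 = 1489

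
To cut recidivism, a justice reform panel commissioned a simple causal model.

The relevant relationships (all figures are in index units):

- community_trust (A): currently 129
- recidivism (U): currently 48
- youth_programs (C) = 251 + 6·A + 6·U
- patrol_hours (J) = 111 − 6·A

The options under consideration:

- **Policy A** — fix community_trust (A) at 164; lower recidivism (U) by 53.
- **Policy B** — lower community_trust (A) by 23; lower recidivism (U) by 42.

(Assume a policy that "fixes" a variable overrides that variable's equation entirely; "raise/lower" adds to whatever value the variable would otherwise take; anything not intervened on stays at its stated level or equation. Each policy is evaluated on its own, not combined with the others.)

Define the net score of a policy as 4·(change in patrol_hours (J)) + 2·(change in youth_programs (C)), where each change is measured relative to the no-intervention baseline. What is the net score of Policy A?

Baseline:
  A = 129
  U = 48
  C = 251 + 6·129 + 6·48 = 1313
  J = 111 − 6·129 = -663
Policy A (A := 164, U − 53):
  A = 164
  U = 48 − 53 = -5
  C = 251 + 6·164 + 6·(-5) = 1205
  J = 111 − 6·164 = -873
ΔJ = -873 − (-663) = -210; ΔC = 1205 − 1313 = -108
Score = 4·(-210) + 2·(-108) = -1056

-1056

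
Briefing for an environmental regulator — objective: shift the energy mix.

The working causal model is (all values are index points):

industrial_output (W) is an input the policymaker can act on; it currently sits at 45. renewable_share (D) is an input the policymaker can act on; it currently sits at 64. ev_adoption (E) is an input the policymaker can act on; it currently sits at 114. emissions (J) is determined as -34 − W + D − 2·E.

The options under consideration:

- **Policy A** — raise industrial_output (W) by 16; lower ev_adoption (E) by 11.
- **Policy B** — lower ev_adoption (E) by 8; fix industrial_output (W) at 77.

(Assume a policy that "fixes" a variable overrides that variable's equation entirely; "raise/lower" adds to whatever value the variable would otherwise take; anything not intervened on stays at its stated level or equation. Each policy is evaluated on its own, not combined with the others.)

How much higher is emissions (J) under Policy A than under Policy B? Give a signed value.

22

Policy A (W + 16, E − 11):
  W = 45 + 16 = 61
  D = 64
  E = 114 − 11 = 103
  J = -34 − 61 + 64 − 2·103 = -237
Policy B (E − 8, W := 77):
  W = 77
  D = 64
  E = 114 − 8 = 106
  J = -34 − 77 + 64 − 2·106 = -259
J: -237 − (-259) = 22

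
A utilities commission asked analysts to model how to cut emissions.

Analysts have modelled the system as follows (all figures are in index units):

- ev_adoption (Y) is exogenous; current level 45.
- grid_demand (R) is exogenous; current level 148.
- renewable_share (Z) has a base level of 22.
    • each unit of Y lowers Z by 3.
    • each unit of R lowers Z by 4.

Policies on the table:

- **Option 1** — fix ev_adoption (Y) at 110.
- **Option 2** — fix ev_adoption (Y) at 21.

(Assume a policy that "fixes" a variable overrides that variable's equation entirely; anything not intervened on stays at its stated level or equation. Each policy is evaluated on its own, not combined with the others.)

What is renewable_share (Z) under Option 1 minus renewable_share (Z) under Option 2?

-267

Option 1 (Y := 110):
  Y = 110
  R = 148
  Z = 22 − 3·110 − 4·148 = -900
Option 2 (Y := 21):
  Y = 21
  R = 148
  Z = 22 − 3·21 − 4·148 = -633
Z: -900 − (-633) = -267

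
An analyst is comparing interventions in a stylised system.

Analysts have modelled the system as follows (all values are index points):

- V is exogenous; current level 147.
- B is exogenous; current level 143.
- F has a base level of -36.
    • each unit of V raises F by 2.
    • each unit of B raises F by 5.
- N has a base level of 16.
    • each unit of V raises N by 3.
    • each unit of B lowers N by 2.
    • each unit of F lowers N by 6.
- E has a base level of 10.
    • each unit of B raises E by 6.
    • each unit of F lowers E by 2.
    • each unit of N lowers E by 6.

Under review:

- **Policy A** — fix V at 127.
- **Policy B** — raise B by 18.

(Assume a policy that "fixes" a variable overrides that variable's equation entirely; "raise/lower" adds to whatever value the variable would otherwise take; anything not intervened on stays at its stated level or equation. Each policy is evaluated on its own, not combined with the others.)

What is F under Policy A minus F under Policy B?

Policy A (V := 127):
  V = 127
  B = 143
  F = -36 + 2·127 + 5·143 = 933
Policy B (B + 18):
  V = 147
  B = 143 + 18 = 161
  F = -36 + 2·147 + 5·161 = 1063
F: 933 − 1063 = -130

-130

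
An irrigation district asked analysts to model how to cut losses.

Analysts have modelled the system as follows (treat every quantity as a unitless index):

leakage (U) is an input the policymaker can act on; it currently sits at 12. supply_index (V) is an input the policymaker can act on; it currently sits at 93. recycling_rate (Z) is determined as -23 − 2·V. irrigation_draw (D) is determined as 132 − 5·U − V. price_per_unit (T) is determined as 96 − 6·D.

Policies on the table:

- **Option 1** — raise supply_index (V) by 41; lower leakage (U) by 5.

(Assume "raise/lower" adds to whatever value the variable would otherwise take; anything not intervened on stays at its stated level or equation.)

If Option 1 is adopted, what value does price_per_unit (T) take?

318

Option 1 (V + 41, U − 5):
  U = 12 − 5 = 7
  V = 93 + 41 = 134
  D = 132 − 5·7 − 134 = -37
  T = 96 − 6·(-37) = 318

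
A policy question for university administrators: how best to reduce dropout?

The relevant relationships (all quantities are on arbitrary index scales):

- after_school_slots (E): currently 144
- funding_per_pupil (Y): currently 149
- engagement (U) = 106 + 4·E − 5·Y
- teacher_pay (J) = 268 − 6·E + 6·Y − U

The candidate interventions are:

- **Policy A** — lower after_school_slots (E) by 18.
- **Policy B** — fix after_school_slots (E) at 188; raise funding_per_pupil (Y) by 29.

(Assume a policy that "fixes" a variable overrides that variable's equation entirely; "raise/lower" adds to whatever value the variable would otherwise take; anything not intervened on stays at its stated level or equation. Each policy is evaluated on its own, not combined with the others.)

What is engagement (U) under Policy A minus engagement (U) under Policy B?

Policy A (E − 18):
  E = 144 − 18 = 126
  Y = 149
  U = 106 + 4·126 − 5·149 = -135
Policy B (E := 188, Y + 29):
  E = 188
  Y = 149 + 29 = 178
  U = 106 + 4·188 − 5·178 = -32
U: -135 − (-32) = -103

-103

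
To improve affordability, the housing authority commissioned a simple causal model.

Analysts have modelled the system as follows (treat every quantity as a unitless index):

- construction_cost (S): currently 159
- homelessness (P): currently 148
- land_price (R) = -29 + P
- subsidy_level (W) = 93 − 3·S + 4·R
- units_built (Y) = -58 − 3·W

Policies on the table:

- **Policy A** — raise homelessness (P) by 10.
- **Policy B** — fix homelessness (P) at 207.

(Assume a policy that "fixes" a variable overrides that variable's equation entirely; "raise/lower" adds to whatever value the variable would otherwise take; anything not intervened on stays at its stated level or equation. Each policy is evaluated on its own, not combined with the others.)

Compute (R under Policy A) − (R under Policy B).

-49

Policy A (P + 10):
  P = 148 + 10 = 158
  R = -29 + 158 = 129
Policy B (P := 207):
  P = 207
  R = -29 + 207 = 178
R: 129 − 178 = -49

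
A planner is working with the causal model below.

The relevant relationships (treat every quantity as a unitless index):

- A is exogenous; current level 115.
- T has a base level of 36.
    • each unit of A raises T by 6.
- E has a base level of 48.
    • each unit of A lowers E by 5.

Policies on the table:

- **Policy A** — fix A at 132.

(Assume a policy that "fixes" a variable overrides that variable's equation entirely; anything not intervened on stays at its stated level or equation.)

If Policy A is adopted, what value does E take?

Policy A (A := 132):
  A = 132
  E = 48 − 5·132 = -612

-612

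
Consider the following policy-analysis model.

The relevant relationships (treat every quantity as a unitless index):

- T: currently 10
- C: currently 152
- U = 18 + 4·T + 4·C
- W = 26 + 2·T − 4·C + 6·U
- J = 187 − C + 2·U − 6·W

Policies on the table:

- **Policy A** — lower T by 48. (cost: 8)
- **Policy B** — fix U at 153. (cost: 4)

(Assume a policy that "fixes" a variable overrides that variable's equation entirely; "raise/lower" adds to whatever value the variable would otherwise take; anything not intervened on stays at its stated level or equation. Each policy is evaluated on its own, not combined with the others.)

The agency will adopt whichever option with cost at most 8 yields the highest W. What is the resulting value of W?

Policy A (T − 48):
  T = 10 − 48 = -38
  C = 152
  U = 18 + 4·(-38) + 4·152 = 474
  W = 26 + 2·(-38) − 4·152 + 6·474 = 2186
Policy B (U := 153):
  T = 10
  C = 152
  U = 153
  W = 26 + 2·10 − 4·152 + 6·153 = 356
Comparing — Policy A: W=2186, Policy B: W=356. Highest is 2186 (Policy A).

2186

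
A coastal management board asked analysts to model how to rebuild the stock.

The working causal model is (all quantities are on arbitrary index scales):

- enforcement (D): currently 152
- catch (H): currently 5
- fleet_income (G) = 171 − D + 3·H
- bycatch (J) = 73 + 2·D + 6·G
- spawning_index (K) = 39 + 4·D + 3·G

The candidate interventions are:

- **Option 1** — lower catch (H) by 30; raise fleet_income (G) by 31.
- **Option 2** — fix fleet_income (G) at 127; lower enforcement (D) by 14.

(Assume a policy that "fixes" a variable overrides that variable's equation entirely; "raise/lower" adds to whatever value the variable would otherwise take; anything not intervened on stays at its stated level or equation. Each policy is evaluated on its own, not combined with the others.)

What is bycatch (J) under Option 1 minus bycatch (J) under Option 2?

Option 1 (H − 30, G + 31):
  D = 152
  H = 5 − 30 = -25
  G = 171 − 152 + 3·(-25) (+31 from intervention) = -25
  J = 73 + 2·152 + 6·(-25) = 227
Option 2 (G := 127, D − 14):
  D = 152 − 14 = 138
  H = 5
  G = 127
  J = 73 + 2·138 + 6·127 = 1111
J: 227 − 1111 = -884

-884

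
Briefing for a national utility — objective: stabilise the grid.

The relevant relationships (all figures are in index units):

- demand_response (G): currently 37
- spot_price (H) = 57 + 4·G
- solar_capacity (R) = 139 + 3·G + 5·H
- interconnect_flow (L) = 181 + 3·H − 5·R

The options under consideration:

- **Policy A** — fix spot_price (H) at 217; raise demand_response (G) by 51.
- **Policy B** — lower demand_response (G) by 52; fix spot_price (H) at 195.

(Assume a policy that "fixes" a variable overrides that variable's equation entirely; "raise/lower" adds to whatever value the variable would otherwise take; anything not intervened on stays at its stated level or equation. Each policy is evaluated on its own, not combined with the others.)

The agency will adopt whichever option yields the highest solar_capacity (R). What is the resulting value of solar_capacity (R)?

Policy A (H := 217, G + 51):
  G = 37 + 51 = 88
  H = 217
  R = 139 + 3·88 + 5·217 = 1488
Policy B (G − 52, H := 195):
  G = 37 − 52 = -15
  H = 195
  R = 139 + 3·(-15) + 5·195 = 1069
Comparing — Policy A: R=1488, Policy B: R=1069. Highest is 1488 (Policy A).

1488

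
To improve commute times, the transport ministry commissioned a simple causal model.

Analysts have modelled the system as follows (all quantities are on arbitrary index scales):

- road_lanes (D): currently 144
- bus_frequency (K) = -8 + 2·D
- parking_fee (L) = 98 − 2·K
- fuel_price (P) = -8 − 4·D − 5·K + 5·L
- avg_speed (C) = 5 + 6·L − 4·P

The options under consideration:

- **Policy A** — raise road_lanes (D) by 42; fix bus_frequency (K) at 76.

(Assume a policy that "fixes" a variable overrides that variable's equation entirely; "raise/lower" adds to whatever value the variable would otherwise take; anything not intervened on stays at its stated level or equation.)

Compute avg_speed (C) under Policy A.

5289

Policy A (D + 42, K := 76):
  D = 144 + 42 = 186
  K = 76
  L = 98 − 2·76 = -54
  P = -8 − 4·186 − 5·76 + 5·(-54) = -1402
  C = 5 + 6·(-54) − 4·(-1402) = 5289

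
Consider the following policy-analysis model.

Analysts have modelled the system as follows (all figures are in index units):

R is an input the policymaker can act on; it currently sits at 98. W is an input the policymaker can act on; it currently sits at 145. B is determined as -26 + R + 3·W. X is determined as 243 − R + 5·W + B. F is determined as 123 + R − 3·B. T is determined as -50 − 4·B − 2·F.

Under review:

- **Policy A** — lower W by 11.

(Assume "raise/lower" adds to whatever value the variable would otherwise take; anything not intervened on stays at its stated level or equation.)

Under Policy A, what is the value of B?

Policy A (W − 11):
  R = 98
  W = 145 − 11 = 134
  B = -26 + 98 + 3·134 = 474

474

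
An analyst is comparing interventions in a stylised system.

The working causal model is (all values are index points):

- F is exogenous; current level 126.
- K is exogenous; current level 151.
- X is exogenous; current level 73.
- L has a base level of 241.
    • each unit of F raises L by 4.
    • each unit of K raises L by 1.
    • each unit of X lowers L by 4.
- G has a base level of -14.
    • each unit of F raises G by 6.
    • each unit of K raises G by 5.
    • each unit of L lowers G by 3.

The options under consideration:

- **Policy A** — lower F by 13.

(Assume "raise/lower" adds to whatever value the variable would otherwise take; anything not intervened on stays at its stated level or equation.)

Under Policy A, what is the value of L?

Policy A (F − 13):
  F = 126 − 13 = 113
  K = 151
  X = 73
  L = 241 + 4·113 + 151 − 4·73 = 552

552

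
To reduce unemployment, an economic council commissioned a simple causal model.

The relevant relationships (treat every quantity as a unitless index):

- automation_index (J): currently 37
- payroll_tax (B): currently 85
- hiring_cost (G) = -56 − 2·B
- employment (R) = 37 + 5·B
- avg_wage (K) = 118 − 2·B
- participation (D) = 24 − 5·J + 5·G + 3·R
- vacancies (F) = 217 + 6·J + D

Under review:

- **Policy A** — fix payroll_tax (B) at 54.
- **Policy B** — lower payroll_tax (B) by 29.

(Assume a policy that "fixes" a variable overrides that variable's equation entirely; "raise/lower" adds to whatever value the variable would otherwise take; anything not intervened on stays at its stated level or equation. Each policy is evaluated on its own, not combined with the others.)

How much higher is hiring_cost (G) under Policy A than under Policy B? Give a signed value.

Policy A (B := 54):
  B = 54
  G = -56 − 2·54 = -164
Policy B (B − 29):
  B = 85 − 29 = 56
  G = -56 − 2·56 = -168
G: -164 − (-168) = 4

4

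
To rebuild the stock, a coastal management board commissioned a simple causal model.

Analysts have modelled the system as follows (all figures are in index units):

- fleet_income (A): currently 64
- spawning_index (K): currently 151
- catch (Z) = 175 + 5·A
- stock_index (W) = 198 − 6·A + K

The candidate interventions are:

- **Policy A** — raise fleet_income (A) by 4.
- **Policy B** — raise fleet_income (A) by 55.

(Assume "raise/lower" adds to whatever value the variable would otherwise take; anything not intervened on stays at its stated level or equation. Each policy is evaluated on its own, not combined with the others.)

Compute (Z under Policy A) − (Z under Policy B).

Policy A (A + 4):
  A = 64 + 4 = 68
  Z = 175 + 5·68 = 515
Policy B (A + 55):
  A = 64 + 55 = 119
  Z = 175 + 5·119 = 770
Z: 515 − 770 = -255

-255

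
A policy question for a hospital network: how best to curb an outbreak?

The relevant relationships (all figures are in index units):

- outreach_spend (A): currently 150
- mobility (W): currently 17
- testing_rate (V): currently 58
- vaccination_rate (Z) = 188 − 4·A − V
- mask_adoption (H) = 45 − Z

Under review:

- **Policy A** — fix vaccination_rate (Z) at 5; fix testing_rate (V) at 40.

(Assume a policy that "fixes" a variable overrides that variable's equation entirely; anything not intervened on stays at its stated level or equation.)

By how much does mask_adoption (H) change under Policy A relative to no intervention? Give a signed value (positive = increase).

Baseline:
  A = 150
  V = 58
  Z = 188 − 4·150 − 58 = -470
  H = 45 − (-470) = 515
Policy A (Z := 5, V := 40):
  A = 150
  V = 40
  Z = 5
  H = 45 − 5 = 40
Change in H: 40 − 515 = -475

-475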